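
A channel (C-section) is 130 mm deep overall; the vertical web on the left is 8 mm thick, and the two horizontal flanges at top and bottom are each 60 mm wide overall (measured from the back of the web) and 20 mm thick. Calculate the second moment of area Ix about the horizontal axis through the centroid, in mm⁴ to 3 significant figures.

Break the section into simple shapes (no overlaps), measuring from the bottom-left corner of the bounding box.
Web: 8 × 130, A = 1 040 mm², y = 65 mm, Ī = 1 464 667 mm⁴.
Top flange (beyond web): 52 × 20, A = 1 040 mm², y = 120 mm, Ī = 34 667 mm⁴.
Bottom flange (beyond web): 52 × 20, A = 1 040 mm², y = 10 mm, Ī = 34 667 mm⁴.
By symmetry the centroid is at mid-height, ȳ = 65 mm.
Transfer each piece to the horizontal axis through the centroid using Ī + A·d² with d = y − 65:
  web: d = 0 mm → contributes +1 464 667 mm⁴
  top flange (beyond web): d = 55 mm → contributes +3 180 667 mm⁴
  bottom flange (beyond web): d = -55 mm → contributes +3 180 667 mm⁴
Total I = 7 826 000 mm⁴.

Ix ≈ 7.83 × 10⁶ mm⁴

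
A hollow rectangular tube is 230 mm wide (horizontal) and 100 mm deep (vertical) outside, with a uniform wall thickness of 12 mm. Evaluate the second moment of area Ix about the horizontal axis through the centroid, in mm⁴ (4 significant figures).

Ix ≈ 1.163 × 10⁷ mm⁴

Decompose the section into non-overlapping parts with the origin at the bottom-left of its bounding rectangle.
Outer rectangle: 230 × 100, A = 23 000 mm², y = 50 mm, Ī = 19 166 667 mm⁴.
Inner void (subtracted): 206 × 76, A = 15 656 mm², y = 50 mm, Ī = 7 535 755 mm⁴.
By symmetry the centroid is at mid-height, ȳ = 50 mm.
All pieces are centred on the horizontal axis through the centroid, so I = ΣĪ (holes subtracted) = 11 630 912 mm⁴.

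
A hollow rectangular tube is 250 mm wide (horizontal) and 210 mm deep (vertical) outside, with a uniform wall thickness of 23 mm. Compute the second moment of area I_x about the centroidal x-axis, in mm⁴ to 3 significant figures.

Break the section into simple shapes (no overlaps), measuring from the bottom-left corner of the bounding box.
Outer rectangle: 250 × 210, A = 52 500 mm², y = 105 mm, Ī = 192 937 500 mm⁴.
Inner void (subtracted): 204 × 164, A = 33 456 mm², y = 105 mm, Ī = 74 986 048 mm⁴.
By symmetry the centroid is at mid-height, ȳ = 105 mm.
All pieces are centred on the centroidal x-axis, so I = ΣĪ (holes subtracted) = 117 951 452 mm⁴.

I_x ≈ 1.18 × 10⁸ mm⁴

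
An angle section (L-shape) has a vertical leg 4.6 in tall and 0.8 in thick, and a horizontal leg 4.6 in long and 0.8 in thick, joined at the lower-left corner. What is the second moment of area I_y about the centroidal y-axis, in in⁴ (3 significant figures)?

I_y ≈ 12.7 in⁴

Split into non-overlapping primitives; take the origin at the lower-left of the bounding box.
Vertical leg: 0.8 × 4.6, A = 3.68 in², x = 0.4 in, Ī = 0.19627 in⁴.
Horizontal leg (remainder): 3.8 × 0.8, A = 3.04 in², x = 2.7 in, Ī = 3.6581 in⁴.
Centroid: x̄ = ΣA·x / ΣA = 1.4405 in.
Transfer each piece to the centroidal y-axis using Ī + A·d² with d = x − 1.4405:
  vertical leg: d = -1.0405 in → contributes +4.1802 in⁴
  horizontal leg (remainder): d = 1.2595 in → contributes +8.4808 in⁴
Total I = 12.661 in⁴.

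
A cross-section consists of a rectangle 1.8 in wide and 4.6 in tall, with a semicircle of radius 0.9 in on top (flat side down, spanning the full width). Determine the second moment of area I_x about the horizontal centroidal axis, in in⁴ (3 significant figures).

Treat the section as a set of non-overlapping primitives; coordinates are from the bounding-box lower-left.
Rectangular body: 1.8 × 4.6, A = 8.28 in², y = 2.3 in, Ī = 14.6 in⁴.
Semicircular cap: semicircle r = 0.9, A = 1.2723 in², y = 4.982 in, Ī = 0.072012 in⁴.
Centroid: ȳ = ΣA·y / ΣA = 2.6572 in.
Transfer each piece to the horizontal centroidal axis using Ī + A·d² with d = y − 2.6572:
  rectangular body: d = -0.35723 in → contributes +15.657 in⁴
  semicircular cap: d = 2.3247 in → contributes +6.9483 in⁴
Total I = 22.605 in⁴.

I_x ≈ 22.6 in⁴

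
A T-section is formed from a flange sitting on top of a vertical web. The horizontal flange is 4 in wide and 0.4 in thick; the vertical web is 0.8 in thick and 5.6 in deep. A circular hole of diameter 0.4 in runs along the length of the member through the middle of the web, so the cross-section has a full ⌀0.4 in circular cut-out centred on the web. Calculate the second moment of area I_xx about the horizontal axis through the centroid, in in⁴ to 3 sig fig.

I_xx ≈ 22.3 in⁴

Treat the section as a set of non-overlapping primitives; coordinates are from the bounding-box lower-left.
Flange: 4 × 0.4, A = 1.6 in², y = 5.8 in, Ī = 0.021333 in⁴.
Web: 0.8 × 5.6, A = 4.48 in², y = 2.8 in, Ī = 11.708 in⁴.
Hole (subtracted): ⌀0.4, A = 0.12566 in², y = 2.8 in, Ī = 0.0012566 in⁴.
Centroid: ȳ = ΣA·y / ΣA = 3.6061 in.
Transfer each piece to the horizontal axis through the centroid using Ī + A·d² with d = y − 3.6061:
  flange: d = 2.1939 in → contributes +7.7222 in⁴
  web: d = -0.80614 in → contributes +14.619 in⁴
  hole: d = -0.80614 in → contributes −0.08292 in⁴
Total I = 22.258 in⁴.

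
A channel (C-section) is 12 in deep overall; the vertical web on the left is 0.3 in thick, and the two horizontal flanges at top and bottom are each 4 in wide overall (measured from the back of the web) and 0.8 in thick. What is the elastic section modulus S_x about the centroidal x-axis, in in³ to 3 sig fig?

S_x ≈ 38.2 in³

Break the section into simple shapes (no overlaps), measuring from the bottom-left corner of the bounding box.
Web: 0.3 × 12, A = 3.6 in², y = 6 in, Ī = 43.2 in⁴.
Top flange (beyond web): 3.7 × 0.8, A = 2.96 in², y = 11.6 in, Ī = 0.15787 in⁴.
Bottom flange (beyond web): 3.7 × 0.8, A = 2.96 in², y = 0.4 in, Ī = 0.15787 in⁴.
By symmetry the centroid is at mid-height, ȳ = 6 in.
Transfer each piece to the centroidal x-axis using Ī + A·d² with d = y − 6:
  web: d = 0 in → contributes +43.2 in⁴
  top flange (beyond web): d = 5.6 in → contributes +92.983 in⁴
  bottom flange (beyond web): d = -5.6 in → contributes +92.983 in⁴
Total I = 229.17 in⁴.
Extreme fibre distance c = 6 in; S = I/c = 38.194 in³.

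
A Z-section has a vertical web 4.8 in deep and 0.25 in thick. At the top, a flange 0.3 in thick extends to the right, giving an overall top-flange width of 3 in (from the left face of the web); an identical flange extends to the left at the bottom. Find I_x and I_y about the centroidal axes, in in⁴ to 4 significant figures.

I_x ≈ 10.67 in⁴, I_y ≈ 4.759 in⁴

Decompose the section into non-overlapping parts with the origin at the bottom-left of its bounding rectangle.
Web: 0.25 × 4.8, A = 1.2 in², y = 2.4 in, Ī = 2.304 in⁴.
Top flange (beyond web): 2.75 × 0.3, A = 0.825 in², y = 4.65 in, Ī = 0.0061875 in⁴.
Bottom flange (beyond web): 2.75 × 0.3, A = 0.825 in², y = 0.15 in, Ī = 0.0061875 in⁴.
Centroid: ȳ = ΣA·y / ΣA = 2.4 in.
Transfer each piece to the centroidal x-axis using Ī + A·d² with d = y − 2.4:
  web: d = 0 in → contributes +2.304 in⁴
  top flange (beyond web): d = 2.25 in → contributes +4.18275 in⁴
  bottom flange (beyond web): d = -2.25 in → contributes +4.18275 in⁴
Total I = 10.6695 in⁴.
For the y-axis: x̄ = 2.875 in.
Repeating about the centroidal y-axis gives I_y = 4.75859 in⁴.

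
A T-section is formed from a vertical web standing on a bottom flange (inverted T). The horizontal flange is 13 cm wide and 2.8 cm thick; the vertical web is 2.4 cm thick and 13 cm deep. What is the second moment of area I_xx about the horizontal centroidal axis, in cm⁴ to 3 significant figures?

I_xx ≈ 1510 cm⁴

Split into non-overlapping primitives; take the origin at the lower-left of the bounding box.
Flange: 13 × 2.8, A = 36.4 cm², y = 1.4 cm, Ī = 23.781 cm⁴.
Web: 2.4 × 13, A = 31.2 cm², y = 9.3 cm, Ī = 439.4 cm⁴.
Centroid: ȳ = ΣA·y / ΣA = 5.0462 cm.
Transfer each piece to the horizontal centroidal axis using Ī + A·d² with d = y − 5.0462:
  flange: d = -3.6462 cm → contributes +507.7 cm⁴
  web: d = 4.2538 cm → contributes +1 004 cm⁴
Total I = 1511.7 cm⁴.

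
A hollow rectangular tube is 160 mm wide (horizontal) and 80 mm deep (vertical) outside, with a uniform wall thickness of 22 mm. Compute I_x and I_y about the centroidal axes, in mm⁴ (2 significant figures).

Treat the section as a set of non-overlapping primitives; coordinates are from the bounding-box lower-left.
Outer rectangle: 160 × 80, A = 12 800 mm², y = 40 mm, Ī = 6 826 667 mm⁴.
Inner void (subtracted): 116 × 36, A = 4 176 mm², y = 40 mm, Ī = 451 008 mm⁴.
By symmetry the centroid is at mid-height, ȳ = 40 mm.
All pieces are centred on the centroidal x-axis, so I = ΣĪ (holes subtracted) = 6 375 659 mm⁴.
Repeating about the centroidal y-axis gives I_y = 22 623 979 mm⁴.

I_x ≈ 6.4 × 10⁶ mm⁴, I_y ≈ 2.3 × 10⁷ mm⁴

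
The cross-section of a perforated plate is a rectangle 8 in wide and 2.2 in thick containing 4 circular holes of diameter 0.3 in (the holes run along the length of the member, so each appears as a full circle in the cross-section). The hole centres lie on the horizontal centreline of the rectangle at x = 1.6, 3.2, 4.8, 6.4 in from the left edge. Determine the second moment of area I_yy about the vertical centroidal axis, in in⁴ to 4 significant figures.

I_yy ≈ 92.96 in⁴

Split into non-overlapping primitives; take the origin at the lower-left of the bounding box.
Plate: 8 × 2.2, A = 17.6 in², x = 4 in, Ī = 93.8667 in⁴.
Hole 1 (subtracted): ⌀0.3, A = 0.0706858 in², x = 1.6 in, Ī = 0.000397608 in⁴.
Hole 2 (subtracted): ⌀0.3, A = 0.0706858 in², x = 3.2 in, Ī = 0.000397608 in⁴.
Hole 3 (subtracted): ⌀0.3, A = 0.0706858 in², x = 4.8 in, Ī = 0.000397608 in⁴.
Hole 4 (subtracted): ⌀0.3, A = 0.0706858 in², x = 6.4 in, Ī = 0.000397608 in⁴.
By symmetry the centroid is at mid-width, x̄ = 4 in.
Transfer each piece to the vertical centroidal axis using Ī + A·d² with d = x − 4:
  plate: d = 0 in → contributes +93.8667 in⁴
  hole 1: d = -2.4 in → contributes −0.407548 in⁴
  hole 2: d = -0.8 in → contributes −0.0456365 in⁴
  hole 3: d = 0.8 in → contributes −0.0456365 in⁴
  hole 4: d = 2.4 in → contributes −0.407548 in⁴
Total I = 92.9603 in⁴.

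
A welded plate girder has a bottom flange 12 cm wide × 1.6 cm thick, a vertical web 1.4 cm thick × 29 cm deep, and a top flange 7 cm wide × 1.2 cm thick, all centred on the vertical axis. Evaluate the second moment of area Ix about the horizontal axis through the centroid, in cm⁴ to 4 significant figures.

Ix ≈ 8852 cm⁴

Treat the section as a set of non-overlapping primitives; coordinates are from the bounding-box lower-left.
Bottom plate: 12 × 1.6, A = 19.2 cm², y = 0.8 cm, Ī = 4.096 cm⁴.
Web plate: 1.4 × 29, A = 40.6 cm², y = 16.1 cm, Ī = 2845.38 cm⁴.
Top plate: 7 × 1.2, A = 8.4 cm², y = 31.2 cm, Ī = 1.008 cm⁴.
Centroid: ȳ = ΣA·y / ΣA = 13.6525 cm.
Transfer each piece to the horizontal axis through the centroid using Ī + A·d² with d = y − 13.6525:
  bottom plate: d = -12.8525 cm → contributes +3175.68 cm⁴
  web plate: d = 2.44751 cm → contributes +3088.59 cm⁴
  top plate: d = 17.5475 cm → contributes +2587.49 cm⁴
Total I = 8851.76 cm⁴.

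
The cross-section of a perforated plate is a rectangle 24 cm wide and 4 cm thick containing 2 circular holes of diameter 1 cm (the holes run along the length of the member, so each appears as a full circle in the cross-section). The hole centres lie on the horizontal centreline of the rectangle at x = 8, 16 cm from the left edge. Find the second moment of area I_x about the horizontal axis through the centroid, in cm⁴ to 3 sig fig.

Split into non-overlapping primitives; take the origin at the lower-left of the bounding box.
Plate: 24 × 4, A = 96 cm², y = 2 cm, Ī = 128 cm⁴.
Hole 1 (subtracted): ⌀1, A = 0.7854 cm², y = 2 cm, Ī = 0.049087 cm⁴.
Hole 2 (subtracted): ⌀1, A = 0.7854 cm², y = 2 cm, Ī = 0.049087 cm⁴.
By symmetry the centroid is at mid-height, ȳ = 2 cm.
All pieces are centred on the horizontal axis through the centroid, so I = ΣĪ (holes subtracted) = 127.9 cm⁴.

I_x ≈ 128 cm⁴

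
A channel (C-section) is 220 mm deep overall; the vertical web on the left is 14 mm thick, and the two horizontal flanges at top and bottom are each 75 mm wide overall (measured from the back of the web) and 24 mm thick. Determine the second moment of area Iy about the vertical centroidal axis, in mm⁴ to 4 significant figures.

Decompose the section into non-overlapping parts with the origin at the bottom-left of its bounding rectangle.
Web: 14 × 220, A = 3 080 mm², x = 7 mm, Ī = 50306.7 mm⁴.
Top flange (beyond web): 61 × 24, A = 1 464 mm², x = 44.5 mm, Ī = 453 962 mm⁴.
Bottom flange (beyond web): 61 × 24, A = 1 464 mm², x = 44.5 mm, Ī = 453 962 mm⁴.
Centroid: x̄ = ΣA·x / ΣA = 25.2756 mm.
Transfer each piece to the vertical centroidal axis using Ī + A·d² with d = x − 25.2756:
  web: d = -18.2756 mm → contributes +1 079 023 mm⁴
  top flange (beyond web): d = 19.2244 mm → contributes +995 022 mm⁴
  bottom flange (beyond web): d = 19.2244 mm → contributes +995 022 mm⁴
Total I = 3 069 066 mm⁴.

Iy ≈ 3.069 × 10⁶ mm⁴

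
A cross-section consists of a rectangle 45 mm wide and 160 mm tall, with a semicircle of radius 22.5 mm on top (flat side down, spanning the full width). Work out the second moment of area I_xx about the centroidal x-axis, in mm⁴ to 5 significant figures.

I_xx ≈ 2.1131 × 10⁷ mm⁴

Break the section into simple shapes (no overlaps), measuring from the bottom-left corner of the bounding box.
Rectangular body: 45 × 160, A = 7 200 mm², y = 80 mm, Ī = 15 360 000 mm⁴.
Semicircular cap: semicircle r = 22.5, A = 795.2156 mm², y = 169.5493 mm, Ī = 28129.51 mm⁴.
Centroid: ȳ = ΣA·y / ΣA = 88.9067 mm.
Transfer each piece to the centroidal x-axis using Ī + A·d² with d = y − 88.9067:
  rectangular body: d = -8.906702 mm → contributes +15 931 171 mm⁴
  semicircular cap: d = 80.64259 mm → contributes +5 199 598 mm⁴
Total I = 21 130 769 mm⁴.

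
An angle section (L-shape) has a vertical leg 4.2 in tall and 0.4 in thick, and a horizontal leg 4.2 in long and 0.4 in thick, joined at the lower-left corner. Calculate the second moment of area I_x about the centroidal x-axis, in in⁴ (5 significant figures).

I_x ≈ 5.3706 in⁴

Break the section into simple shapes (no overlaps), measuring from the bottom-left corner of the bounding box.
Vertical leg: 0.4 × 4.2, A = 1.68 in², y = 2.1 in, Ī = 2.4696 in⁴.
Horizontal leg (remainder): 3.8 × 0.4, A = 1.52 in², y = 0.2 in, Ī = 0.02026667 in⁴.
Centroid: ȳ = ΣA·y / ΣA = 1.1975 in.
Transfer each piece to the centroidal x-axis using Ī + A·d² with d = y − 1.1975:
  vertical leg: d = 0.9025 in → contributes +3.837971 in⁴
  horizontal leg (remainder): d = -0.9975 in → contributes +1.532676 in⁴
Total I = 5.370647 in⁴.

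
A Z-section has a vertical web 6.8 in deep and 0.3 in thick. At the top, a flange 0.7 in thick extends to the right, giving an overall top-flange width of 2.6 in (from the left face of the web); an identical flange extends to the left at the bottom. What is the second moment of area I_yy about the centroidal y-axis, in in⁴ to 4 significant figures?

Treat the section as a set of non-overlapping primitives; coordinates are from the bounding-box lower-left.
Web: 0.3 × 6.8, A = 2.04 in², x = 2.45 in, Ī = 0.0153 in⁴.
Top flange (beyond web): 2.3 × 0.7, A = 1.61 in², x = 3.75 in, Ī = 0.709742 in⁴.
Bottom flange (beyond web): 2.3 × 0.7, A = 1.61 in², x = 1.15 in, Ī = 0.709742 in⁴.
Centroid: x̄ = ΣA·x / ΣA = 2.45 in.
Transfer each piece to the centroidal y-axis using Ī + A·d² with d = x − 2.45:
  web: d = 0 in → contributes +0.0153 in⁴
  top flange (beyond web): d = 1.3 in → contributes +3.43064 in⁴
  bottom flange (beyond web): d = -1.3 in → contributes +3.43064 in⁴
Total I = 6.87658 in⁴.

I_yy ≈ 6.877 in⁴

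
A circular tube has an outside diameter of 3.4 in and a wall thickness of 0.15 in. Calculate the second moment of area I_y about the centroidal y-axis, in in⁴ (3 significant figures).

I_y ≈ 2.03 in⁴

Split into non-overlapping primitives; take the origin at the lower-left of the bounding box.
Outer circle: ⌀3.4, A = 9.0792 in², x = 1.7 in, Ī = 6.5597 in⁴.
Bore (subtracted): ⌀3.1, A = 7.5477 in², x = 1.7 in, Ī = 4.5333 in⁴.
By symmetry the centroid is at mid-width, x̄ = 1.7 in.
All pieces are centred on the centroidal y-axis, so I = ΣĪ (holes subtracted) = 2.0264 in⁴.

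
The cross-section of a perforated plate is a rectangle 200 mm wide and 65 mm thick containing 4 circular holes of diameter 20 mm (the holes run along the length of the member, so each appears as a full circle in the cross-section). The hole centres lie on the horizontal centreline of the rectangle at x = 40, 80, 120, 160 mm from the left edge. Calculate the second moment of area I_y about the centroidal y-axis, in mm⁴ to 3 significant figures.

I_y ≈ 4.08 × 10⁷ mm⁴

Treat the section as a set of non-overlapping primitives; coordinates are from the bounding-box lower-left.
Plate: 200 × 65, A = 13 000 mm², x = 100 mm, Ī = 43 333 333 mm⁴.
Hole 1 (subtracted): ⌀20, A = 314.16 mm², x = 40 mm, Ī = 7 854 mm⁴.
Hole 2 (subtracted): ⌀20, A = 314.16 mm², x = 80 mm, Ī = 7 854 mm⁴.
Hole 3 (subtracted): ⌀20, A = 314.16 mm², x = 120 mm, Ī = 7 854 mm⁴.
Hole 4 (subtracted): ⌀20, A = 314.16 mm², x = 160 mm, Ī = 7 854 mm⁴.
By symmetry the centroid is at mid-width, x̄ = 100 mm.
Transfer each piece to the centroidal y-axis using Ī + A·d² with d = x − 100:
  plate: d = 0 mm → contributes +43 333 333 mm⁴
  hole 1: d = -60 mm → contributes −1 138 827 mm⁴
  hole 2: d = -20 mm → contributes −133 518 mm⁴
  hole 3: d = 20 mm → contributes −133 518 mm⁴
  hole 4: d = 60 mm → contributes −1 138 827 mm⁴
Total I = 40 788 643 mm⁴.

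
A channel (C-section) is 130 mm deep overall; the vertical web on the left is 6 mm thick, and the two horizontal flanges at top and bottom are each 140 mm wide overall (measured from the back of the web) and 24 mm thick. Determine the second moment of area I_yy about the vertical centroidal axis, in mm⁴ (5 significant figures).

I_yy ≈ 1.3035 × 10⁷ mm⁴

Break the section into simple shapes (no overlaps), measuring from the bottom-left corner of the bounding box.
Web: 6 × 130, A = 780 mm², x = 3 mm, Ī = 2 340 mm⁴.
Top flange (beyond web): 134 × 24, A = 3 216 mm², x = 73 mm, Ī = 4 812 208 mm⁴.
Bottom flange (beyond web): 134 × 24, A = 3 216 mm², x = 73 mm, Ī = 4 812 208 mm⁴.
Centroid: x̄ = ΣA·x / ΣA = 65.42928 mm.
Transfer each piece to the vertical centroidal axis using Ī + A·d² with d = x − 65.42928:
  web: d = -62.42928 mm → contributes +3 042 324 mm⁴
  top flange (beyond web): d = 7.570715 mm → contributes +4 996 535 mm⁴
  bottom flange (beyond web): d = 7.570715 mm → contributes +4 996 535 mm⁴
Total I = 13 035 395 mm⁴.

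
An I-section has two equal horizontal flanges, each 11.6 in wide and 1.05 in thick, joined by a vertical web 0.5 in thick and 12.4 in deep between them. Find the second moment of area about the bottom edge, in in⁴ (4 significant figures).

Treat the section as a set of non-overlapping primitives; coordinates are from the bounding-box lower-left.
Bottom flange: 11.6 × 1.05, A = 12.18 in², y = 0.525 in, Ī = 1.11904 in⁴.
Web: 0.5 × 12.4, A = 6.2 in², y = 7.25 in, Ī = 79.4427 in⁴.
Top flange: 11.6 × 1.05, A = 12.18 in², y = 13.975 in, Ī = 1.11904 in⁴.
Transfer each piece to the base of the section using Ī + A·d² with d = y − 0:
  bottom flange: d = 0.525 in → contributes +4.47615 in⁴
  web: d = 7.25 in → contributes +405.33 in⁴
  top flange: d = 13.975 in → contributes +2379.88 in⁴
Total I = 2789.69 in⁴.

I_base ≈ 2790 in⁴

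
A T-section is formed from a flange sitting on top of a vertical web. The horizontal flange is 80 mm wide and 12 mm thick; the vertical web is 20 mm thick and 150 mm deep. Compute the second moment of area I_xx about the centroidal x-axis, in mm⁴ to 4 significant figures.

I_xx ≈ 1.041 × 10⁷ mm⁴

Split into non-overlapping primitives; take the origin at the lower-left of the bounding box.
Flange: 80 × 12, A = 960 mm², y = 156 mm, Ī = 11 520 mm⁴.
Web: 20 × 150, A = 3 000 mm², y = 75 mm, Ī = 5 625 000 mm⁴.
Centroid: ȳ = ΣA·y / ΣA = 94.6364 mm.
Transfer each piece to the centroidal x-axis using Ī + A·d² with d = y − 94.6364:
  flange: d = 61.3636 mm → contributes +3 626 396 mm⁴
  web: d = -19.6364 mm → contributes +6 781 760 mm⁴
Total I = 10 408 156 mm⁴.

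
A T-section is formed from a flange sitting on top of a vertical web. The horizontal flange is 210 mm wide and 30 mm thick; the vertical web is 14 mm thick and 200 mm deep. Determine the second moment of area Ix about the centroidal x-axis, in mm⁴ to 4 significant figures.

Break the section into simple shapes (no overlaps), measuring from the bottom-left corner of the bounding box.
Flange: 210 × 30, A = 6 300 mm², y = 215 mm, Ī = 472 500 mm⁴.
Web: 14 × 200, A = 2 800 mm², y = 100 mm, Ī = 9 333 333 mm⁴.
Centroid: ȳ = ΣA·y / ΣA = 179.615 mm.
Transfer each piece to the centroidal x-axis using Ī + A·d² with d = y − 179.615:
  flange: d = 35.3846 mm → contributes +8 360 547 mm⁴
  web: d = -79.6154 mm → contributes +27 081 440 mm⁴
Total I = 35 441 987 mm⁴.

Ix ≈ 3.544 × 10⁷ mm⁴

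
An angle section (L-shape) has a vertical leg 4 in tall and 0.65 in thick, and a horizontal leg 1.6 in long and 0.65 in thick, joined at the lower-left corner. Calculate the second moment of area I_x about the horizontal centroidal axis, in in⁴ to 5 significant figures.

Decompose the section into non-overlapping parts with the origin at the bottom-left of its bounding rectangle.
Vertical leg: 0.65 × 4, A = 2.6 in², y = 2 in, Ī = 3.466667 in⁴.
Horizontal leg (remainder): 0.95 × 0.65, A = 0.6175 in², y = 0.325 in, Ī = 0.02174115 in⁴.
Centroid: ȳ = ΣA·y / ΣA = 1.678535 in.
Transfer each piece to the horizontal centroidal axis using Ī + A·d² with d = y − 1.678535:
  vertical leg: d = 0.3214646 in → contributes +3.735349 in⁴
  horizontal leg (remainder): d = -1.353535 in → contributes +1.153037 in⁴
Total I = 4.888386 in⁴.

I_x ≈ 4.8884 in⁴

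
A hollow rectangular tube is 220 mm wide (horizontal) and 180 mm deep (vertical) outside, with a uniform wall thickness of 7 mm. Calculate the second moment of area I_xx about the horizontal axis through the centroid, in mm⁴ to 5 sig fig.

I_xx ≈ 2.8395 × 10⁷ mm⁴

Split into non-overlapping primitives; take the origin at the lower-left of the bounding box.
Outer rectangle: 220 × 180, A = 39 600 mm², y = 90 mm, Ī = 106 920 000 mm⁴.
Inner void (subtracted): 206 × 166, A = 34 196 mm², y = 90 mm, Ī = 78 525 415 mm⁴.
By symmetry the centroid is at mid-height, ȳ = 90 mm.
All pieces are centred on the horizontal axis through the centroid, so I = ΣĪ (holes subtracted) = 28 394 585 mm⁴.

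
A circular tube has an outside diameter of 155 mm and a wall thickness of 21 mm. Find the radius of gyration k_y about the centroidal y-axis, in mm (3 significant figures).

Decompose the section into non-overlapping parts with the origin at the bottom-left of its bounding rectangle.
Outer circle: ⌀155, A = 18 869 mm², x = 77.5 mm, Ī = 28 333 269 mm⁴.
Bore (subtracted): ⌀113, A = 10 029 mm², x = 77.5 mm, Ī = 8 003 569 mm⁴.
By symmetry the centroid is at mid-width, x̄ = 77.5 mm.
All pieces are centred on the centroidal y-axis, so I = ΣĪ (holes subtracted) = 20 329 701 mm⁴.
Radius of gyration: k = √(I/A) = √(20 329 701 / 8840.4) = 47.954 mm.

k_y ≈ 48.0 mm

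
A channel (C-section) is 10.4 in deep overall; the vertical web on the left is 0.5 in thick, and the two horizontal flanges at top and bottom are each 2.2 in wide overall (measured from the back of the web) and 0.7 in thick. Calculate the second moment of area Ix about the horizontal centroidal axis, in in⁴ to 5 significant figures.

Ix ≈ 102.95 in⁴

Split into non-overlapping primitives; take the origin at the lower-left of the bounding box.
Web: 0.5 × 10.4, A = 5.2 in², y = 5.2 in, Ī = 46.86933 in⁴.
Top flange (beyond web): 1.7 × 0.7, A = 1.19 in², y = 10.05 in, Ī = 0.04859167 in⁴.
Bottom flange (beyond web): 1.7 × 0.7, A = 1.19 in², y = 0.35 in, Ī = 0.04859167 in⁴.
By symmetry the centroid is at mid-height, ȳ = 5.2 in.
Transfer each piece to the horizontal centroidal axis using Ī + A·d² with d = y − 5.2:
  web: d = 0 in → contributes +46.86933 in⁴
  top flange (beyond web): d = 4.85 in → contributes +28.04037 in⁴
  bottom flange (beyond web): d = -4.85 in → contributes +28.04037 in⁴
Total I = 102.9501 in⁴.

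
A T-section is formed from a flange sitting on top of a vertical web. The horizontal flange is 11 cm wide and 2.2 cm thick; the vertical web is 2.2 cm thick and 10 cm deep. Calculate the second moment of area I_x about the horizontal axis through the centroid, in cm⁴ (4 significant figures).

Treat the section as a set of non-overlapping primitives; coordinates are from the bounding-box lower-left.
Flange: 11 × 2.2, A = 24.2 cm², y = 11.1 cm, Ī = 9.76067 cm⁴.
Web: 2.2 × 10, A = 22 cm², y = 5 cm, Ī = 183.333 cm⁴.
Centroid: ȳ = ΣA·y / ΣA = 8.19524 cm.
Transfer each piece to the horizontal axis through the centroid using Ī + A·d² with d = y − 8.19524:
  flange: d = 2.90476 cm → contributes +213.952 cm⁴
  web: d = -3.19524 cm → contributes +407.943 cm⁴
Total I = 621.895 cm⁴.

I_x ≈ 621.9 cm⁴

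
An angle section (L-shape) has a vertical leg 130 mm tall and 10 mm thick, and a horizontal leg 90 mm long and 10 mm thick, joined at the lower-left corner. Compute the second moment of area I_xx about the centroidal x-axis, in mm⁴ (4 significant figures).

I_xx ≈ 3.620 × 10⁶ mm⁴

Break the section into simple shapes (no overlaps), measuring from the bottom-left corner of the bounding box.
Vertical leg: 10 × 130, A = 1 300 mm², y = 65 mm, Ī = 1 830 833 mm⁴.
Horizontal leg (remainder): 80 × 10, A = 800 mm², y = 5 mm, Ī = 6666.67 mm⁴.
Centroid: ȳ = ΣA·y / ΣA = 42.1429 mm.
Transfer each piece to the centroidal x-axis using Ī + A·d² with d = y − 42.1429:
  vertical leg: d = 22.8571 mm → contributes +2 510 017 mm⁴
  horizontal leg (remainder): d = -37.1429 mm → contributes +1 110 340 mm⁴
Total I = 3 620 357 mm⁴.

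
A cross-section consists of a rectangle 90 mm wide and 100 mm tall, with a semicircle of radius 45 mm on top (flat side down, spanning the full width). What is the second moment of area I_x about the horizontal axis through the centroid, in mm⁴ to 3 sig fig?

I_x ≈ 1.92 × 10⁷ mm⁴

Break the section into simple shapes (no overlaps), measuring from the bottom-left corner of the bounding box.
Rectangular body: 90 × 100, A = 9 000 mm², y = 50 mm, Ī = 7 500 000 mm⁴.
Semicircular cap: semicircle r = 45, A = 3180.9 mm², y = 119.1 mm, Ī = 450 072 mm⁴.
Centroid: ȳ = ΣA·y / ΣA = 68.044 mm.
Transfer each piece to the horizontal axis through the centroid using Ī + A·d² with d = y − 68.044:
  rectangular body: d = -18.044 mm → contributes +10 430 317 mm⁴
  semicircular cap: d = 51.054 mm → contributes +8 741 174 mm⁴
Total I = 19 171 491 mm⁴.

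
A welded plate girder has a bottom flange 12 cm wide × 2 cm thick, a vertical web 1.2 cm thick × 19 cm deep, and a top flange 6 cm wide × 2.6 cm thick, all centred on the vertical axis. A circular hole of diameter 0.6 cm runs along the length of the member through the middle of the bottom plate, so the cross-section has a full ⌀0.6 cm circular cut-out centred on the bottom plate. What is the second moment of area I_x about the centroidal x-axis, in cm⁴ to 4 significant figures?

I_x ≈ 5033 cm⁴

Treat the section as a set of non-overlapping primitives; coordinates are from the bounding-box lower-left.
Bottom plate: 12 × 2, A = 24 cm², y = 1 cm, Ī = 8 cm⁴.
Web plate: 1.2 × 19, A = 22.8 cm², y = 11.5 cm, Ī = 685.9 cm⁴.
Top plate: 6 × 2.6, A = 15.6 cm², y = 22.3 cm, Ī = 8.788 cm⁴.
Hole (subtracted): ⌀0.6, A = 0.282743 cm², y = 1 cm, Ī = 0.00636173 cm⁴.
Centroid: ȳ = ΣA·y / ΣA = 10.2032 cm.
Transfer each piece to the centroidal x-axis using Ī + A·d² with d = y − 10.2032:
  bottom plate: d = -9.20324 cm → contributes +2040.79 cm⁴
  web plate: d = 1.29676 cm → contributes +724.24 cm⁴
  top plate: d = 12.0968 cm → contributes +2291.56 cm⁴
  hole: d = -9.20324 cm → contributes −23.9546 cm⁴
Total I = 5032.64 cm⁴.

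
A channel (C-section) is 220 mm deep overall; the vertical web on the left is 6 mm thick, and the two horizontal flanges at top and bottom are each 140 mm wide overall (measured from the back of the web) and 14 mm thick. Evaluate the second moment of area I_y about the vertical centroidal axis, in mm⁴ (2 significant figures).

Treat the section as a set of non-overlapping primitives; coordinates are from the bounding-box lower-left.
Web: 6 × 220, A = 1 320 mm², x = 3 mm, Ī = 3 960 mm⁴.
Top flange (beyond web): 134 × 14, A = 1 876 mm², x = 73 mm, Ī = 2 807 121 mm⁴.
Bottom flange (beyond web): 134 × 14, A = 1 876 mm², x = 73 mm, Ī = 2 807 121 mm⁴.
Centroid: x̄ = ΣA·x / ΣA = 54.78 mm.
Transfer each piece to the vertical centroidal axis using Ī + A·d² with d = x − 54.78:
  web: d = -51.78 mm → contributes +3 543 421 mm⁴
  top flange (beyond web): d = 18.22 mm → contributes +3 429 734 mm⁴
  bottom flange (beyond web): d = 18.22 mm → contributes +3 429 734 mm⁴
Total I = 10 402 890 mm⁴.

I_y ≈ 1.0 × 10⁷ mm⁴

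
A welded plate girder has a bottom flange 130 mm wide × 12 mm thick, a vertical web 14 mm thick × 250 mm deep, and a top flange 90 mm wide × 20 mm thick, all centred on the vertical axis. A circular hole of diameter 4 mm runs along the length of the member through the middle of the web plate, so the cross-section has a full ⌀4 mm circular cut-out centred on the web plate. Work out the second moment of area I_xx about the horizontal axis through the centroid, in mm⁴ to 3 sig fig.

Break the section into simple shapes (no overlaps), measuring from the bottom-left corner of the bounding box.
Bottom plate: 130 × 12, A = 1 560 mm², y = 6 mm, Ī = 18 720 mm⁴.
Web plate: 14 × 250, A = 3 500 mm², y = 137 mm, Ī = 18 229 167 mm⁴.
Top plate: 90 × 20, A = 1 800 mm², y = 272 mm, Ī = 60 000 mm⁴.
Hole (subtracted): ⌀4, A = 12.566 mm², y = 137 mm, Ī = 12.566 mm⁴.
Centroid: ȳ = ΣA·y / ΣA = 142.64 mm.
Transfer each piece to the horizontal axis through the centroid using Ī + A·d² with d = y − 142.64:
  bottom plate: d = -136.64 mm → contributes +29 145 959 mm⁴
  web plate: d = -5.643 mm → contributes +18 340 618 mm⁴
  top plate: d = 129.36 mm → contributes +30 179 825 mm⁴
  hole: d = -5.643 mm → contributes −412.72 mm⁴
Total I = 77 665 989 mm⁴.

I_xx ≈ 7.77 × 10⁷ mm⁴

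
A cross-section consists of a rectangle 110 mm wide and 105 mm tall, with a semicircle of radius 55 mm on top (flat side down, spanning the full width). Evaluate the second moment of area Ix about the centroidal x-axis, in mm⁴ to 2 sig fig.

Ix ≈ 3.1 × 10⁷ mm⁴

Decompose the section into non-overlapping parts with the origin at the bottom-left of its bounding rectangle.
Rectangular body: 110 × 105, A = 11 550 mm², y = 52.5 mm, Ī = 10 611 563 mm⁴.
Semicircular cap: semicircle r = 55, A = 4 752 mm², y = 128.3 mm, Ī = 1 004 345 mm⁴.
Centroid: ȳ = ΣA·y / ΣA = 74.61 mm.
Transfer each piece to the centroidal x-axis using Ī + A·d² with d = y − 74.61:
  rectangular body: d = -22.11 mm → contributes +16 256 209 mm⁴
  semicircular cap: d = 53.74 mm → contributes +14 724 957 mm⁴
Total I = 30 981 166 mm⁴.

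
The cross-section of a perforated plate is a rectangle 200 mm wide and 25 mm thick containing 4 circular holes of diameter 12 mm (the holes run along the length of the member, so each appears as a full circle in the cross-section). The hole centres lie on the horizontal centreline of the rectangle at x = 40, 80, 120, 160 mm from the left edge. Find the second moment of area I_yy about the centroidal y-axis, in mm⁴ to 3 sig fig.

Decompose the section into non-overlapping parts with the origin at the bottom-left of its bounding rectangle.
Plate: 200 × 25, A = 5 000 mm², x = 100 mm, Ī = 16 666 667 mm⁴.
Hole 1 (subtracted): ⌀12, A = 113.1 mm², x = 40 mm, Ī = 1017.9 mm⁴.
Hole 2 (subtracted): ⌀12, A = 113.1 mm², x = 80 mm, Ī = 1017.9 mm⁴.
Hole 3 (subtracted): ⌀12, A = 113.1 mm², x = 120 mm, Ī = 1017.9 mm⁴.
Hole 4 (subtracted): ⌀12, A = 113.1 mm², x = 160 mm, Ī = 1017.9 mm⁴.
By symmetry the centroid is at mid-width, x̄ = 100 mm.
Transfer each piece to the centroidal y-axis using Ī + A·d² with d = x − 100:
  plate: d = 0 mm → contributes +16 666 667 mm⁴
  hole 1: d = -60 mm → contributes −408 168 mm⁴
  hole 2: d = -20 mm → contributes −46 257 mm⁴
  hole 3: d = 20 mm → contributes −46 257 mm⁴
  hole 4: d = 60 mm → contributes −408 168 mm⁴
Total I = 15 757 816 mm⁴.

I_yy ≈ 1.58 × 10⁷ mm⁴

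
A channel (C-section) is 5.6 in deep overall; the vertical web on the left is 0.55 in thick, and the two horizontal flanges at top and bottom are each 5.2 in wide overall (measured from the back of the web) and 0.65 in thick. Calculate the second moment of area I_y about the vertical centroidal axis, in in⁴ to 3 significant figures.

I_y ≈ 24.8 in⁴

Decompose the section into non-overlapping parts with the origin at the bottom-left of its bounding rectangle.
Web: 0.55 × 5.6, A = 3.08 in², x = 0.275 in, Ī = 0.077642 in⁴.
Top flange (beyond web): 4.65 × 0.65, A = 3.0225 in², x = 2.875 in, Ī = 5.4462 in⁴.
Bottom flange (beyond web): 4.65 × 0.65, A = 3.0225 in², x = 2.875 in, Ī = 5.4462 in⁴.
Centroid: x̄ = ΣA·x / ΣA = 1.9974 in.
Transfer each piece to the vertical centroidal axis using Ī + A·d² with d = x − 1.9974:
  web: d = -1.7224 in → contributes +9.2151 in⁴
  top flange (beyond web): d = 0.87759 in → contributes +7.774 in⁴
  bottom flange (beyond web): d = 0.87759 in → contributes +7.774 in⁴
Total I = 24.763 in⁴.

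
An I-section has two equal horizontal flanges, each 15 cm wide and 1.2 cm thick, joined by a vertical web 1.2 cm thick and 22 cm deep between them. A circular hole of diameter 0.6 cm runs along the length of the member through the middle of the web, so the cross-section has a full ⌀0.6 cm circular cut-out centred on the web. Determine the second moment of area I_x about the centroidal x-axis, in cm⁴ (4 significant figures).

Split into non-overlapping primitives; take the origin at the lower-left of the bounding box.
Bottom flange: 15 × 1.2, A = 18 cm², y = 0.6 cm, Ī = 2.16 cm⁴.
Web: 1.2 × 22, A = 26.4 cm², y = 12.2 cm, Ī = 1064.8 cm⁴.
Top flange: 15 × 1.2, A = 18 cm², y = 23.8 cm, Ī = 2.16 cm⁴.
Hole (subtracted): ⌀0.6, A = 0.282743 cm², y = 12.2 cm, Ī = 0.00636173 cm⁴.
By symmetry the centroid is at mid-height, ȳ = 12.2 cm.
Transfer each piece to the centroidal x-axis using Ī + A·d² with d = y − 12.2:
  bottom flange: d = -11.6 cm → contributes +2424.24 cm⁴
  web: d = 0 cm → contributes +1064.8 cm⁴
  top flange: d = 11.6 cm → contributes +2424.24 cm⁴
  hole: d = 0 cm → contributes −0.00636173 cm⁴
Total I = 5913.27 cm⁴.

I_x ≈ 5913 cm⁴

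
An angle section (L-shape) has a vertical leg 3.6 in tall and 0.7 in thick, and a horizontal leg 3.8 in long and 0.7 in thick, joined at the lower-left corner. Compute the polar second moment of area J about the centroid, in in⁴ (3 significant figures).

J ≈ 11.3 in⁴

Split into non-overlapping primitives; take the origin at the lower-left of the bounding box.
Vertical leg: 0.7 × 3.6, A = 2.52 in², y = 1.8 in, Ī = 2.7216 in⁴.
Horizontal leg (remainder): 3.1 × 0.7, A = 2.17 in², y = 0.35 in, Ī = 0.088608 in⁴.
Centroid: ȳ = ΣA·y / ΣA = 1.1291 in.
Transfer each piece to the centroidal x-axis using Ī + A·d² with d = y − 1.1291:
  vertical leg: d = 0.6709 in → contributes +3.8559 in⁴
  horizontal leg (remainder): d = -0.7791 in → contributes +1.4058 in⁴
Total I = 5.2617 in⁴.
For the y-axis: x̄ = 1.2291 in.
Repeating about the centroidal y-axis gives I_y = 6.0499 in⁴.
Polar second moment: J = I_x + I_y = 11.312 in⁴.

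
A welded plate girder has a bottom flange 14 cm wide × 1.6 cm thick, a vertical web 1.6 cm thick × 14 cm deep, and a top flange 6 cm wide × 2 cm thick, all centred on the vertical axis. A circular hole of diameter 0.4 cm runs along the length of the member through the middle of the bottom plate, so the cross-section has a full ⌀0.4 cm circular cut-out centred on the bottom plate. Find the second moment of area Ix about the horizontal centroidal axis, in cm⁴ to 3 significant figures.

Decompose the section into non-overlapping parts with the origin at the bottom-left of its bounding rectangle.
Bottom plate: 14 × 1.6, A = 22.4 cm², y = 0.8 cm, Ī = 4.7787 cm⁴.
Web plate: 1.6 × 14, A = 22.4 cm², y = 8.6 cm, Ī = 365.87 cm⁴.
Top plate: 6 × 2, A = 12 cm², y = 16.6 cm, Ī = 4 cm⁴.
Hole (subtracted): ⌀0.4, A = 0.12566 cm², y = 0.8 cm, Ī = 0.0012566 cm⁴.
Centroid: ȳ = ΣA·y / ΣA = 7.2283 cm.
Transfer each piece to the horizontal centroidal axis using Ī + A·d² with d = y − 7.2283:
  bottom plate: d = -6.4283 cm → contributes +930.42 cm⁴
  web plate: d = 1.3717 cm → contributes +408.01 cm⁴
  top plate: d = 9.3717 cm → contributes +1057.9 cm⁴
  hole: d = -6.4283 cm → contributes −5.1941 cm⁴
Total I = 2391.2 cm⁴.

Ix ≈ 2390 cm⁴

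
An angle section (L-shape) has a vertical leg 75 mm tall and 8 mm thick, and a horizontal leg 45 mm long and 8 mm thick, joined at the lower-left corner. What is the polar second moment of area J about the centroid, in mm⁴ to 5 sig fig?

Decompose the section into non-overlapping parts with the origin at the bottom-left of its bounding rectangle.
Vertical leg: 8 × 75, A = 600 mm², y = 37.5 mm, Ī = 281 250 mm⁴.
Horizontal leg (remainder): 37 × 8, A = 296 mm², y = 4 mm, Ī = 1578.667 mm⁴.
Centroid: ȳ = ΣA·y / ΣA = 26.43304 mm.
Transfer each piece to the centroidal x-axis using Ī + A·d² with d = y − 26.43304:
  vertical leg: d = 11.06696 mm → contributes +354736.6 mm⁴
  horizontal leg (remainder): d = -22.43304 mm → contributes +150 538 mm⁴
Total I = 505274.6 mm⁴.
For the y-axis: x̄ = 11.43304 mm.
Repeating about the centroidal y-axis gives I_y = 137314.6 mm⁴.
Polar second moment: J = I_x + I_y = 642589.3 mm⁴.

J ≈ 6.4259 × 10⁵ mm⁴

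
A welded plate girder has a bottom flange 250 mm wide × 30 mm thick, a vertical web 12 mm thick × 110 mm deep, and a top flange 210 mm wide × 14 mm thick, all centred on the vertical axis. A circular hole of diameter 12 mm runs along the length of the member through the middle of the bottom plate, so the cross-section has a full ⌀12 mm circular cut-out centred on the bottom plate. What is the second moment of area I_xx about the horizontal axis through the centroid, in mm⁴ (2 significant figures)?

Treat the section as a set of non-overlapping primitives; coordinates are from the bounding-box lower-left.
Bottom plate: 250 × 30, A = 7 500 mm², y = 15 mm, Ī = 562 500 mm⁴.
Web plate: 12 × 110, A = 1 320 mm², y = 85 mm, Ī = 1 331 000 mm⁴.
Top plate: 210 × 14, A = 2 940 mm², y = 147 mm, Ī = 48 020 mm⁴.
Hole (subtracted): ⌀12, A = 113.1 mm², y = 15 mm, Ī = 1 018 mm⁴.
Centroid: ȳ = ΣA·y / ΣA = 56.25 mm.
Transfer each piece to the horizontal axis through the centroid using Ī + A·d² with d = y − 56.25:
  bottom plate: d = -41.25 mm → contributes +13 326 624 mm⁴
  web plate: d = 28.75 mm → contributes +2 421 768 mm⁴
  top plate: d = 90.75 mm → contributes +24 258 500 mm⁴
  hole: d = -41.25 mm → contributes −193 496 mm⁴
Total I = 39 813 395 mm⁴.

I_xx ≈ 4.0 × 10⁷ mm⁴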